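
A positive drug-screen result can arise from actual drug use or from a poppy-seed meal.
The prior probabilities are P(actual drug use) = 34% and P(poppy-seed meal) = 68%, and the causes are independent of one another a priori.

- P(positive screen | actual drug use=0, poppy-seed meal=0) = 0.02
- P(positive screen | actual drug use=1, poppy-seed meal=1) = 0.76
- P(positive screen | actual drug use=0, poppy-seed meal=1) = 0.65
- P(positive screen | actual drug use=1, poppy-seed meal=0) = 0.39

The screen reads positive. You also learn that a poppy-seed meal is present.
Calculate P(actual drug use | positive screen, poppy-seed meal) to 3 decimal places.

Sum P(positive screen|·) weighted by the priors over both values of actual drug use:
  P(positive screen | poppy-seed meal) = 0.65·0.66 + 0.76·0.34
        = 0.429000 + 0.258400 = 0.687400
Configurations with actual drug use contribute 0.258400, so
  P(actual drug use | positive screen, poppy-seed meal) = 0.258400 / 0.687400 ≈ 0.376

P(actual drug use | positive screen, poppy-seed meal) ≈ 0.376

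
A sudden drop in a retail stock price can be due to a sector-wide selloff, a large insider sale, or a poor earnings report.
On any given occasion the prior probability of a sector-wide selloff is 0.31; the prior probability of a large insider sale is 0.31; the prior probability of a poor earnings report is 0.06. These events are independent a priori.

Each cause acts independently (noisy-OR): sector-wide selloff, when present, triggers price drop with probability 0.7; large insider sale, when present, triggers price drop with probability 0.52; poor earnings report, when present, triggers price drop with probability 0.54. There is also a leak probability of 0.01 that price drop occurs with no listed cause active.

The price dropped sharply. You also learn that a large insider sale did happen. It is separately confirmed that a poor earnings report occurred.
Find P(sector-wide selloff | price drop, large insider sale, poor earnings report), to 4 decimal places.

Under noisy-OR, P(price drop | causes) = 1 − (1−0.01)·∏(1−qᵢ) over the active causes.
Sum P(price drop|·) weighted by the priors over both values of sector-wide selloff:
  P(price drop | large insider sale, poor earnings report) = 0.781408*0.69 + 0.934422*0.31
        = 0.539172 + 0.289671 = 0.828843
Keeping only the sector-wide selloff-present terms gives 0.289671, so
  P(sector-wide selloff | price drop, large insider sale, poor earnings report) = 0.289671 / 0.828843 ≈ 0.3495

P(sector-wide selloff | price drop, large insider sale, poor earnings report) ≈ 0.3495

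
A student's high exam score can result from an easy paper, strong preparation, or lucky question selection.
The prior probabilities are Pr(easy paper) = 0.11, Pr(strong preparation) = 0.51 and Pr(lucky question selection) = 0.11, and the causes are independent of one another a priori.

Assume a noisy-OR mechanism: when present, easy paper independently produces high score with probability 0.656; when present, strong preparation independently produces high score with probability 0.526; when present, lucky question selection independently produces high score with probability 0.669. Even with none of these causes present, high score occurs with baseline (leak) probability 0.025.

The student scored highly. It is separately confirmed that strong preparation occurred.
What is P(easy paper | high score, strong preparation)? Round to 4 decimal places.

P(easy paper | high score, strong preparation) ≈ 0.1556

Under noisy-OR, P(high score | causes) = 1 − (1−0.025)·∏(1−qᵢ) over the active causes.
P(high score | strong preparation) = 0.53785·0.89·0.89 + 0.847028·0.89·0.11 + 0.84102·0.11·0.89 + 0.947378·0.11·0.11 = 0.426031 + 0.082924 + 0.082336 + 0.011463 = 0.602754
Of this, 0.093799 comes from 0.082336 + 0.011463 (the easy paper=true cases).
Hence the posterior is 0.093799/0.602754 ≈ 0.1556.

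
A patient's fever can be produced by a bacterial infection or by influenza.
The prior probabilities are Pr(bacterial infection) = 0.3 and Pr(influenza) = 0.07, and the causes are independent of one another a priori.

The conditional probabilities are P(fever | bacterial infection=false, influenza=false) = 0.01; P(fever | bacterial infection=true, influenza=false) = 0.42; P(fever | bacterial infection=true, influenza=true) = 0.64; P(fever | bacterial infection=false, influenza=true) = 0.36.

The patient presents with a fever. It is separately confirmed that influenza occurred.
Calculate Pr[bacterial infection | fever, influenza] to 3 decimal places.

Numerator (weight on configurations with bacterial infection): 0.64*0.3 = 0.192000
The normalizing constant is 0.36*0.7 + 0.64*0.3 = 0.444000
Posterior = 0.192000 / 0.444000 ≈ 0.432

Pr[bacterial infection | fever, influenza] ≈ 0.432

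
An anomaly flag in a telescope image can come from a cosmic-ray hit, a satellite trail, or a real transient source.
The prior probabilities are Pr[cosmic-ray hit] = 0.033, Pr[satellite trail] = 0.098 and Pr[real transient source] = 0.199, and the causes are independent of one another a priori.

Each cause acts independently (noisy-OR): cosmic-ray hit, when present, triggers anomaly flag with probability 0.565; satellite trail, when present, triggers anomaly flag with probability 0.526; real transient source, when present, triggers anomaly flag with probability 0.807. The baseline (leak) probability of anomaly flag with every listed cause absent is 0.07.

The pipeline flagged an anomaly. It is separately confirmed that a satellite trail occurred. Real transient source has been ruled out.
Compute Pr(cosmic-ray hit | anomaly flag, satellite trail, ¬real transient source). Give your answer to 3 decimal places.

Under noisy-OR, P(anomaly flag | causes) = 1 − (1−0.07)·∏(1−qᵢ) over the active causes.
P(anomaly flag | satellite trail, ¬real transient source) = 0.55918×0.967 + 0.808243×0.033 = 0.540727 + 0.026672 = 0.567399
Of this, 0.026672 comes from 0.808243×0.033 (the cosmic-ray hit=true cases).
So P(cosmic-ray hit | anomaly flag, satellite trail, ¬real transient source) = 0.026672/0.567399 ≈ 0.047.

Pr(cosmic-ray hit | anomaly flag, satellite trail, ¬real transient source) ≈ 0.047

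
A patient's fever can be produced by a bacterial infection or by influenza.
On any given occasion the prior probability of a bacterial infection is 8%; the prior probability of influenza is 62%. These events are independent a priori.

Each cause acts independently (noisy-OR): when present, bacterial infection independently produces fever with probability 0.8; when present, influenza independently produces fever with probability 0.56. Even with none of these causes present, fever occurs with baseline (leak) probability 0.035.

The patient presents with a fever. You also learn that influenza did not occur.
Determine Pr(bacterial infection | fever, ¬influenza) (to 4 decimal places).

Under noisy-OR, P(fever | causes) = 1 − (1−0.035)·∏(1−qᵢ) over the active causes.
By total probability over both values of bacterial infection:
  P(fever | ¬influenza) = 0.035×0.92 + 0.807×0.08
        = 0.032200 + 0.064560 = 0.096760
Configurations with bacterial infection contribute 0.064560, so
  P(bacterial infection | fever, ¬influenza) = 0.064560 / 0.096760 ≈ 0.6672

Pr(bacterial infection | fever, ¬influenza) ≈ 0.6672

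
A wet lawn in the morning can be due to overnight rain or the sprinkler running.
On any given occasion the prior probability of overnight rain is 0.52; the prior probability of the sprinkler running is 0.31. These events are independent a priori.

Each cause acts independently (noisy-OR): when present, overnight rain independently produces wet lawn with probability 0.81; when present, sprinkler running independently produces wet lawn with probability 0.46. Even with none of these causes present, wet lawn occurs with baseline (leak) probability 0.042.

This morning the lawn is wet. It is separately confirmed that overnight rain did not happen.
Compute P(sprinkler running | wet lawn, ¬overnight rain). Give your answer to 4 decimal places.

Under noisy-OR, P(wet lawn | causes) = 1 − (1−0.042)·∏(1−qᵢ) over the active causes.
P(wet lawn | ¬overnight rain) = 0.042*0.69 + 0.48268*0.31 = 0.028980 + 0.149631 = 0.178611
The sprinkler running-present share is 0.48268*0.31 = 0.149631.
Hence the posterior is 0.149631/0.178611 ≈ 0.8377.

P(sprinkler running | wet lawn, ¬overnight rain) ≈ 0.8377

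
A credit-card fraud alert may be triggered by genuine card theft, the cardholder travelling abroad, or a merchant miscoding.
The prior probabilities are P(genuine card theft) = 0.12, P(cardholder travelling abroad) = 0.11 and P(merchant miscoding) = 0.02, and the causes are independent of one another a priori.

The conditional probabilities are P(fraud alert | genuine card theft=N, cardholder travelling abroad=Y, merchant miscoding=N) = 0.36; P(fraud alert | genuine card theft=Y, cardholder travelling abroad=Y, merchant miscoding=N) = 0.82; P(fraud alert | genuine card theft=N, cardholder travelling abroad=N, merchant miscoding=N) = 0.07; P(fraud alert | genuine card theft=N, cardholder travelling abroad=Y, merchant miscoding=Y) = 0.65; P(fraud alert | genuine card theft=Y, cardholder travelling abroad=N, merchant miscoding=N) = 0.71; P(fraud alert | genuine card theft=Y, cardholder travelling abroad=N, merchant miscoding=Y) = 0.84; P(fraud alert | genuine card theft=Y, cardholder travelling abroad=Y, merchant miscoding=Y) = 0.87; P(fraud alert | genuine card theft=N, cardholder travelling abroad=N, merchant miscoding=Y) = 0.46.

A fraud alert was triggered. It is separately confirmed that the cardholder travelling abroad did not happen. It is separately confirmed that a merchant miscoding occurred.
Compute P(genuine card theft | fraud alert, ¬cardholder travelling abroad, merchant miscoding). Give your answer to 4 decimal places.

P(genuine card theft | fraud alert, ¬cardholder travelling abroad, merchant miscoding) ≈ 0.1994

By total probability over both values of genuine card theft:
  P(fraud alert | ¬cardholder travelling abroad, merchant miscoding) = 0.46×0.88 + 0.84×0.12
        = 0.404800 + 0.100800 = 0.505600
Keeping only the genuine card theft-present terms gives 0.100800, so
  P(genuine card theft | fraud alert, ¬cardholder travelling abroad, merchant miscoding) = 0.100800 / 0.505600 ≈ 0.1994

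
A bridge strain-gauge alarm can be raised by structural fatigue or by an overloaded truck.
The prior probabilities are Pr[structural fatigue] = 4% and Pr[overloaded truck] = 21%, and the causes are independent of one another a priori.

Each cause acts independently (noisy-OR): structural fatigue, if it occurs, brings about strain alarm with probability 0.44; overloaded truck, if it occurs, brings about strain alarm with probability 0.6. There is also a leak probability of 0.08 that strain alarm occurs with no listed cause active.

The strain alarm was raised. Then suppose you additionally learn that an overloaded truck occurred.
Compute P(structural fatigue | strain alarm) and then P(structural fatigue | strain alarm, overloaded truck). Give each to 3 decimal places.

Under noisy-OR, P(strain alarm | causes) = 1 − (1−0.08)·∏(1−qᵢ) over the active causes.
Enumerate the 4 (structural fatigue, overloaded truck) configurations and weight by the priors:
  P(strain alarm) = 0.08*0.96*0.79 + 0.632*0.96*0.21 + 0.4848*0.04*0.79 + 0.79392*0.04*0.21
        = 0.060672 + 0.127411 + 0.015320 + 0.006669 = 0.210072
Keeping only the structural fatigue-present terms gives 0.021989, so
  P(structural fatigue | strain alarm) = 0.021989 / 0.210072 ≈ 0.105

With the extra evidence:
For the numerator, keep only structural fatigue=true terms: 0.79392·0.04 = 0.031757
Denominator P(strain alarm | overloaded truck): 0.632·0.96 + 0.79392·0.04 = 0.638477
P(structural fatigue | strain alarm, overloaded truck) = 0.031757/0.638477 ≈ 0.050

P(structural fatigue | strain alarm) ≈ 0.105; P(structural fatigue | strain alarm, overloaded truck) ≈ 0.050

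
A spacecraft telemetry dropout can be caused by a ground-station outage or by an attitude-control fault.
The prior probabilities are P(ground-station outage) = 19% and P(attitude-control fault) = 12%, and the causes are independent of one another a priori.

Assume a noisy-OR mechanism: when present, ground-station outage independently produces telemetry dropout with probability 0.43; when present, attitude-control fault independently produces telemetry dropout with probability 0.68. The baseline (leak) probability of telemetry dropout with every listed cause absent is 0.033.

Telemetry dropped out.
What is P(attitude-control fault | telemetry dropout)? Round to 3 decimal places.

Under noisy-OR, P(telemetry dropout | causes) = 1 − (1−0.033)·∏(1−qᵢ) over the active causes.
Sum P(telemetry dropout|·) weighted by the priors over the 4 (ground-station outage, attitude-control fault) configurations:
  P(telemetry dropout) = 0.033×0.81×0.88 + 0.69056×0.81×0.12 + 0.44881×0.19×0.88 + 0.823619×0.19×0.12
        = 0.023522 + 0.067122 + 0.075041 + 0.018779 = 0.184464
Configurations with attitude-control fault contribute 0.085901, so
  P(attitude-control fault | telemetry dropout) = 0.085901 / 0.184464 ≈ 0.466

P(attitude-control fault | telemetry dropout) ≈ 0.466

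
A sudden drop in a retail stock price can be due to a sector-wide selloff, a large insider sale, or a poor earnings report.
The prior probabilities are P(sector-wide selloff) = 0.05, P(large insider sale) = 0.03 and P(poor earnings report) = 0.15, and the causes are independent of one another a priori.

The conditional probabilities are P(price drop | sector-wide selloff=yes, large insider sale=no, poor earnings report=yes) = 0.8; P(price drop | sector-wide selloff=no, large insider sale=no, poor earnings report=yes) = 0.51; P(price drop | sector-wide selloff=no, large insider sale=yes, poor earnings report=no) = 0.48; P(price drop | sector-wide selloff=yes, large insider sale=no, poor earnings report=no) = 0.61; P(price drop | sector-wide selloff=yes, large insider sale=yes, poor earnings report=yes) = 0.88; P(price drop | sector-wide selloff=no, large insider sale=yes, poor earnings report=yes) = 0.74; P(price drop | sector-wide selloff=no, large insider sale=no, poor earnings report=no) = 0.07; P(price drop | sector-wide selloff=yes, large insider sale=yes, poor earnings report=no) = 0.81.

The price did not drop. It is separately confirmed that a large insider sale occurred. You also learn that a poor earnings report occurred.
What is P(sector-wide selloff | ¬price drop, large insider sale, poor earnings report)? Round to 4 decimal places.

Numerator (weight on configurations with sector-wide selloff): 0.12*0.05 = 0.006000
Denominator P(¬price drop | large insider sale, poor earnings report): 0.26*0.95 + 0.12*0.05 = 0.253000
Posterior = 0.006000 / 0.253000 ≈ 0.0237

P(sector-wide selloff | ¬price drop, large insider sale, poor earnings report) ≈ 0.0237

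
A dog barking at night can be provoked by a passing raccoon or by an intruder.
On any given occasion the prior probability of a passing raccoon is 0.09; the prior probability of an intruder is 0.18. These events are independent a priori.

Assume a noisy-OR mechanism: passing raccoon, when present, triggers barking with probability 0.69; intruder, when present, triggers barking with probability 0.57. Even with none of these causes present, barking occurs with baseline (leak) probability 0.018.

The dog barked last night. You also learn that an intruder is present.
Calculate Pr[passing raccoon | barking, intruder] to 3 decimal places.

Under noisy-OR, P(barking | causes) = 1 − (1−0.018)·∏(1−qᵢ) over the active causes.
P(barking | intruder) = 0.57774*0.91 + 0.869099*0.09 = 0.525743 + 0.078219 = 0.603962
Of this, 0.078219 comes from 0.869099*0.09 (the passing raccoon=true cases).
So P(passing raccoon | barking, intruder) = 0.078219/0.603962 ≈ 0.130.

Pr[passing raccoon | barking, intruder] ≈ 0.130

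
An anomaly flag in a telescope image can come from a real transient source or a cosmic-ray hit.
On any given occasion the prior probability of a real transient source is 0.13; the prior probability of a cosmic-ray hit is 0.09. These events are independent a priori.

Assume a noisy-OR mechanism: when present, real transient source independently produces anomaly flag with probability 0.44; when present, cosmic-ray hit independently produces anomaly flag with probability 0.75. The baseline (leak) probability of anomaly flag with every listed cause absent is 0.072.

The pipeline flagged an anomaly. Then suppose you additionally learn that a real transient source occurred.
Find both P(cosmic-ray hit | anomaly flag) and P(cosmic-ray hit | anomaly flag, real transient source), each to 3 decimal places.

Under noisy-OR, P(anomaly flag | causes) = 1 − (1−0.072)·∏(1−qᵢ) over the active causes.
Weight on cosmic-ray hit=true, given the evidence: 0.060134 + 0.010180 = 0.070314
Denominator P(anomaly flag): 0.072×0.87×0.91 + 0.768×0.87×0.09 + 0.48032×0.13×0.91 + 0.87008×0.13×0.09 = 0.184138
Posterior = 0.070314 / 0.184138 ≈ 0.382

Now also conditioning on real transient source=true:
P(anomaly flag | real transient source) = 0.48032·0.91 + 0.87008·0.09 = 0.437091 + 0.078307 = 0.515398
Restricting to configurations with cosmic-ray hit present: 0.87008·0.09 = 0.078307.
P(cosmic-ray hit | anomaly flag, real transient source) = 0.078307 / 0.515398 ≈ 0.152

P(cosmic-ray hit | anomaly flag) ≈ 0.382; P(cosmic-ray hit | anomaly flag, real transient source) ≈ 0.152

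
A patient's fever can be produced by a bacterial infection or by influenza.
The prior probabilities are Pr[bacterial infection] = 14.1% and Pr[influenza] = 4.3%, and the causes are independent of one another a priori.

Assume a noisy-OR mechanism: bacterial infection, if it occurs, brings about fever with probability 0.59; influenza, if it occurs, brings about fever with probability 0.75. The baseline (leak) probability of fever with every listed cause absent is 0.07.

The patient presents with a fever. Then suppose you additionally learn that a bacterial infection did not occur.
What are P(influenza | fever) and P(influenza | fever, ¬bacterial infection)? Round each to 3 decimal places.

Under noisy-OR, P(fever | causes) = 1 − (1−0.07)·∏(1−qᵢ) over the active causes.
P(fever) = 0.07·0.859·0.957 + 0.7675·0.859·0.043 + 0.6187·0.141·0.957 + 0.904675·0.141·0.043 = 0.057544 + 0.028349 + 0.083486 + 0.005485 = 0.174864
The influenza-present share is 0.028349 + 0.005485 = 0.033834.
Hence the posterior is 0.033834/0.174864 ≈ 0.193.

Now condition on the additional information:
Numerator (weight on configurations with influenza): 0.7675×0.043 = 0.033002
Normalizer over all consistent configurations: 0.07×0.957 + 0.7675×0.043 = 0.099992
P(influenza | fever, ¬bacterial infection) = 0.033002/0.099992 ≈ 0.330
Ruling out bacterial infection raises the posterior on influenza — the flip side of explaining away.

P(influenza | fever) ≈ 0.193; P(influenza | fever, ¬bacterial infection) ≈ 0.330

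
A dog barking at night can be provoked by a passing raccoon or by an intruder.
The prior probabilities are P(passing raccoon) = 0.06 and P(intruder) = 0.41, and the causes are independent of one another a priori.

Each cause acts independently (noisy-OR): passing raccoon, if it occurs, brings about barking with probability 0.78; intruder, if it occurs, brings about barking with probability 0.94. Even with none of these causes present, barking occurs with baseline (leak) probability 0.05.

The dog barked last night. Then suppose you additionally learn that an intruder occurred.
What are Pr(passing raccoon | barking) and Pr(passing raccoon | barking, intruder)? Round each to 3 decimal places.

Pr(passing raccoon | barking) ≈ 0.118; Pr(passing raccoon | barking, intruder) ≈ 0.063

Under noisy-OR, P(barking | causes) = 1 − (1−0.05)·∏(1−qᵢ) over the active causes.
By total probability over the 4 (passing raccoon, intruder) configurations:
  P(barking) = 0.05×0.94×0.59 + 0.943×0.94×0.41 + 0.791×0.06×0.59 + 0.98746×0.06×0.41
        = 0.027730 + 0.363432 + 0.028001 + 0.024292 = 0.443455
The terms with passing raccoon present sum to 0.052293, so
  P(passing raccoon | barking) = 0.052293 / 0.443455 ≈ 0.118

With the extra evidence:
By total probability over both values of passing raccoon:
  P(barking | intruder) = 0.943×0.94 + 0.98746×0.06
        = 0.886420 + 0.059248 = 0.945668
Keeping only the passing raccoon-present terms gives 0.059248, so
  P(passing raccoon | barking, intruder) = 0.059248 / 0.945668 ≈ 0.063
Conditioning on intruder lowers the posterior on passing raccoon: the classic explaining-away effect in a common-effect structure.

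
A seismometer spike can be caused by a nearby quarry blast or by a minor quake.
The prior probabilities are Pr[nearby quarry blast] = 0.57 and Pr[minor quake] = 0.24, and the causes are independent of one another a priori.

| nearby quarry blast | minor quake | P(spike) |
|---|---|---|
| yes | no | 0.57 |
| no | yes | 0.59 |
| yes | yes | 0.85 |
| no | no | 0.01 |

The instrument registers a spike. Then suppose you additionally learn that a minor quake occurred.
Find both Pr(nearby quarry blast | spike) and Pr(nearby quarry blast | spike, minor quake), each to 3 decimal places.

Numerator (weight on configurations with nearby quarry blast): 0.246924 + 0.116280 = 0.363204
Denominator P(spike): 0.01×0.43×0.76 + 0.59×0.43×0.24 + 0.57×0.57×0.76 + 0.85×0.57×0.24 = 0.427360
P(nearby quarry blast | spike) = 0.363204/0.427360 ≈ 0.850

Now also conditioning on minor quake=true:
P(spike | minor quake) = 0.59×0.43 + 0.85×0.57 = 0.253700 + 0.484500 = 0.738200
Of this, 0.484500 comes from 0.85×0.57 (the nearby quarry blast=true cases).
So P(nearby quarry blast | spike, minor quake) = 0.484500/0.738200 ≈ 0.656.
— minor quake explains away the evidence for nearby quarry blast.

Pr(nearby quarry blast | spike) ≈ 0.850; Pr(nearby quarry blast | spike, minor quake) ≈ 0.656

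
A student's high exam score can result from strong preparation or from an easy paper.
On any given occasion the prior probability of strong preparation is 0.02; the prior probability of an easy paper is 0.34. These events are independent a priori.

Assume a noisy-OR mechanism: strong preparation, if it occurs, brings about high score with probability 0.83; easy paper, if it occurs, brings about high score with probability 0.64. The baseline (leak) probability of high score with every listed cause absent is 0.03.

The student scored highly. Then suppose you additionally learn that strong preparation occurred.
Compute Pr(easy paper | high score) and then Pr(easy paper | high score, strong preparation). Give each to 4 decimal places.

Pr(easy paper | high score) ≈ 0.8801; Pr(easy paper | high score, strong preparation) ≈ 0.3672

Under noisy-OR, P(high score | causes) = 1 − (1−0.03)·∏(1−qᵢ) over the active causes.
P(high score) = 0.03*0.98*0.66 + 0.6508*0.98*0.34 + 0.8351*0.02*0.66 + 0.940636*0.02*0.34 = 0.019404 + 0.216847 + 0.011023 + 0.006396 = 0.253670
The easy paper-present share is 0.216847 + 0.006396 = 0.223243.
So P(easy paper | high score) = 0.223243/0.253670 ≈ 0.8801.

Now condition on the additional information:
P(high score | strong preparation) = 0.8351*0.66 + 0.940636*0.34 = 0.551166 + 0.319816 = 0.870982
Of this, 0.319816 comes from 0.940636*0.34 (the easy paper=true cases).
P(easy paper | high score, strong preparation) = 0.319816 / 0.870982 ≈ 0.3672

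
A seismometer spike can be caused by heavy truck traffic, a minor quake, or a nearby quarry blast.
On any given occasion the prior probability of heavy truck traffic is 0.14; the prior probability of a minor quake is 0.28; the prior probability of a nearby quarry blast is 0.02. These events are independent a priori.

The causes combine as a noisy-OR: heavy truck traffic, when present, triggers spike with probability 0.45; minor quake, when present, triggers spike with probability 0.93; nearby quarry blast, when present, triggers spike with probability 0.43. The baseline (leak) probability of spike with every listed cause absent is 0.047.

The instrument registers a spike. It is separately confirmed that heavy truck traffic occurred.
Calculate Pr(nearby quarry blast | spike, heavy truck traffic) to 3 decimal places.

Under noisy-OR, P(spike | causes) = 1 − (1−0.047)·∏(1−qᵢ) over the active causes.
P(spike | heavy truck traffic) = 0.47585*0.72*0.98 + 0.701234*0.72*0.02 + 0.96331*0.28*0.98 + 0.979086*0.28*0.02 = 0.335760 + 0.010098 + 0.264332 + 0.005483 = 0.615673
Restricting to configurations with nearby quarry blast present: 0.010098 + 0.005483 = 0.015581.
So P(nearby quarry blast | spike, heavy truck traffic) = 0.015581/0.615673 ≈ 0.025.

Pr(nearby quarry blast | spike, heavy truck traffic) ≈ 0.025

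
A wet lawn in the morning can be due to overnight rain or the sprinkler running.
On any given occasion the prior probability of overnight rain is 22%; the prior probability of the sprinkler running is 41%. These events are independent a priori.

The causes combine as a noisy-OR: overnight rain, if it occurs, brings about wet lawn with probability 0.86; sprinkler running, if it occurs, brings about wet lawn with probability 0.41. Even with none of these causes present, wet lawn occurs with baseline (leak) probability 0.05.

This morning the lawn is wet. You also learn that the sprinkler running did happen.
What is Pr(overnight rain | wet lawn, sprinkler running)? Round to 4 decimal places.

Under noisy-OR, P(wet lawn | causes) = 1 − (1−0.05)·∏(1−qᵢ) over the active causes.
By total probability over both values of overnight rain:
  P(wet lawn | sprinkler running) = 0.4395*0.78 + 0.92153*0.22
        = 0.342810 + 0.202737 = 0.545547
Configurations with overnight rain contribute 0.202737, so
  P(overnight rain | wet lawn, sprinkler running) = 0.202737 / 0.545547 ≈ 0.3716

Pr(overnight rain | wet lawn, sprinkler running) ≈ 0.3716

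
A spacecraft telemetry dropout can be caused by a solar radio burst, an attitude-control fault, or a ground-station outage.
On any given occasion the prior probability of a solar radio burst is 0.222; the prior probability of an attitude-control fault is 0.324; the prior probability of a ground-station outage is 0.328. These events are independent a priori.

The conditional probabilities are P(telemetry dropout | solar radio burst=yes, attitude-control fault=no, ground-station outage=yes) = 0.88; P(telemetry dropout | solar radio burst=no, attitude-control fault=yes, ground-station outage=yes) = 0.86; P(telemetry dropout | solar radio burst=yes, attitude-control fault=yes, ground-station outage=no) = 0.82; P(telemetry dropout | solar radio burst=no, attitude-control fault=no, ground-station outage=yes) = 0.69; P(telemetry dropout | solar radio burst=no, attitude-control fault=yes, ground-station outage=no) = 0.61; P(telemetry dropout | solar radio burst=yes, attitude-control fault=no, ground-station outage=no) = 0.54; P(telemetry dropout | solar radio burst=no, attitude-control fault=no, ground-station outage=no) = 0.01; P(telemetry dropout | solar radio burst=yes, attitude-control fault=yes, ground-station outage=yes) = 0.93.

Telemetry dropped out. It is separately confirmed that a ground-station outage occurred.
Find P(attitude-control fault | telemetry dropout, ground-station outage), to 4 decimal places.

P(attitude-control fault | telemetry dropout, ground-station outage) ≈ 0.3643

P(telemetry dropout | ground-station outage) = 0.69·0.778·0.676 + 0.86·0.778·0.324 + 0.88·0.222·0.676 + 0.93·0.222·0.324 = 0.362890 + 0.216782 + 0.132063 + 0.066893 = 0.778628
The attitude-control fault-present share is 0.216782 + 0.066893 = 0.283675.
So P(attitude-control fault | telemetry dropout, ground-station outage) = 0.283675/0.778628 ≈ 0.3643.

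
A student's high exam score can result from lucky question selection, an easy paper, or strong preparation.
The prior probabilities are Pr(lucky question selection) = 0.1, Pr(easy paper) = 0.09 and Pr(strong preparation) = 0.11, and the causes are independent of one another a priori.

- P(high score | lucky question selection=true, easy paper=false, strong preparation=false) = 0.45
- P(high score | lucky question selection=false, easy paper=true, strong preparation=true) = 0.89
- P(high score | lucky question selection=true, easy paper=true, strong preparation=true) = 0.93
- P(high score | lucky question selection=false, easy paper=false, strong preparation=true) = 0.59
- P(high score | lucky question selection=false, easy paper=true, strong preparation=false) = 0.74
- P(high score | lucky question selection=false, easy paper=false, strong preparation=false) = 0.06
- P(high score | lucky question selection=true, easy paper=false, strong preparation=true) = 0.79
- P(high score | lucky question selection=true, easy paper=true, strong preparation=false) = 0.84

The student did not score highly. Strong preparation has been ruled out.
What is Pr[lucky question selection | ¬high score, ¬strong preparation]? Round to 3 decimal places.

P(¬high score | ¬strong preparation) = 0.94*0.9*0.91 + 0.26*0.9*0.09 + 0.55*0.1*0.91 + 0.16*0.1*0.09 = 0.769860 + 0.021060 + 0.050050 + 0.001440 = 0.842410
Of this, 0.051490 comes from 0.050050 + 0.001440 (the lucky question selection=true cases).
So P(lucky question selection | ¬high score, ¬strong preparation) = 0.051490/0.842410 ≈ 0.061.

Pr[lucky question selection | ¬high score, ¬strong preparation] ≈ 0.061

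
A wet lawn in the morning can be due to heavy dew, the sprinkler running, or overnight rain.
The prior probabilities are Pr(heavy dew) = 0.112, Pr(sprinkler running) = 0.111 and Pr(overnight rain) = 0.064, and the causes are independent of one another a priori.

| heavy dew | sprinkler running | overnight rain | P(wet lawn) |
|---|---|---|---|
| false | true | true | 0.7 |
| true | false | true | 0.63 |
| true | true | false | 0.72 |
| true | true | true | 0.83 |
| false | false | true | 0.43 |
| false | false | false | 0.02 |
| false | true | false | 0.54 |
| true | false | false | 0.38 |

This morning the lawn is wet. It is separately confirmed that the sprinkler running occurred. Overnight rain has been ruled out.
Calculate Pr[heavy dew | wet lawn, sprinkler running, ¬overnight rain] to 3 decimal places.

Numerator (weight on configurations with heavy dew): 0.72·0.112 = 0.080640
Denominator P(wet lawn | sprinkler running, ¬overnight rain): 0.54·0.888 + 0.72·0.112 = 0.560160
P(heavy dew | wet lawn, sprinkler running, ¬overnight rain) = 0.080640/0.560160 ≈ 0.144

Pr[heavy dew | wet lawn, sprinkler running, ¬overnight rain] ≈ 0.144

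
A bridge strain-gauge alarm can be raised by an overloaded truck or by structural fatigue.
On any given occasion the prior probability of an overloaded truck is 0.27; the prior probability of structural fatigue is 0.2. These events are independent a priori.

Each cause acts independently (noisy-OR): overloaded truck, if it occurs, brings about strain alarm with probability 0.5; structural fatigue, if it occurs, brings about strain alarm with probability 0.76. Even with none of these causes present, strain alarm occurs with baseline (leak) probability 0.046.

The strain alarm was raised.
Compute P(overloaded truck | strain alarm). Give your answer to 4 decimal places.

P(overloaded truck | strain alarm) ≈ 0.5356

Under noisy-OR, P(strain alarm | causes) = 1 − (1−0.046)·∏(1−qᵢ) over the active causes.
Numerator (weight on configurations with overloaded truck): 0.112968 + 0.047818 = 0.160786
Normalizer over all consistent configurations: 0.046*0.73*0.8 + 0.77104*0.73*0.2 + 0.523*0.27*0.8 + 0.88552*0.27*0.2 = 0.300222
P(overloaded truck | strain alarm) = 0.160786/0.300222 ≈ 0.5356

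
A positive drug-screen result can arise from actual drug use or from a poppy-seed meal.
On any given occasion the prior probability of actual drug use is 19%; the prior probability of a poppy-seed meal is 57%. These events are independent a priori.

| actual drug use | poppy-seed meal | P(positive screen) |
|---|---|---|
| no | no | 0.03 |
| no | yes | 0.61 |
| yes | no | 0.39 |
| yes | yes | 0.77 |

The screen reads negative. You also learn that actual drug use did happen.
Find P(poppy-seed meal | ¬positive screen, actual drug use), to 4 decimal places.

Numerator (weight on configurations with poppy-seed meal): 0.23×0.57 = 0.131100
The normalizing constant is 0.61×0.43 + 0.23×0.57 = 0.393400
P(poppy-seed meal | ¬positive screen, actual drug use) = 0.131100/0.393400 ≈ 0.3332

P(poppy-seed meal | ¬positive screen, actual drug use) ≈ 0.3332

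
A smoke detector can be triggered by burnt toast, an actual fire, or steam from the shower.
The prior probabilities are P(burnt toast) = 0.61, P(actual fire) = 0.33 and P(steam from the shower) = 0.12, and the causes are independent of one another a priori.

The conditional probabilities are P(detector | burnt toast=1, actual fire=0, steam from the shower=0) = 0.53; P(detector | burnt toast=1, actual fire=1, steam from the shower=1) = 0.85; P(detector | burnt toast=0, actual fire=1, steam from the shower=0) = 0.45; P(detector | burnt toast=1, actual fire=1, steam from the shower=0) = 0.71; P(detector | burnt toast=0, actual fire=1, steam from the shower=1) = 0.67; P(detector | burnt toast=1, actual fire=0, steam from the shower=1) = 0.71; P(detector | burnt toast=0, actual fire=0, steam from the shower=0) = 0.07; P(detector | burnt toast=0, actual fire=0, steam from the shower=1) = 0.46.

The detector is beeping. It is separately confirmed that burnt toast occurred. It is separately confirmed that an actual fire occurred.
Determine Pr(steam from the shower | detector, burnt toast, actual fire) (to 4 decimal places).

Pr(steam from the shower | detector, burnt toast, actual fire) ≈ 0.1403

Numerator (weight on configurations with steam from the shower): 0.85*0.12 = 0.102000
The normalizing constant is 0.71*0.88 + 0.85*0.12 = 0.726800
P(steam from the shower | detector, burnt toast, actual fire) = 0.102000/0.726800 ≈ 0.1403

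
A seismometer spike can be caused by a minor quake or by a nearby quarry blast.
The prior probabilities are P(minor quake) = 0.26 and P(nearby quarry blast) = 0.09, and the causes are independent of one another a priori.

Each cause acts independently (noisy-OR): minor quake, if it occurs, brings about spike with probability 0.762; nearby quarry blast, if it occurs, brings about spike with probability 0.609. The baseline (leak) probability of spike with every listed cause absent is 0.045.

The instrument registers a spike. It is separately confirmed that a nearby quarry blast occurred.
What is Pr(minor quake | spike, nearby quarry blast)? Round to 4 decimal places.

Under noisy-OR, P(spike | causes) = 1 − (1−0.045)·∏(1−qᵢ) over the active causes.
By total probability over both values of minor quake:
  P(spike | nearby quarry blast) = 0.626595·0.74 + 0.91113·0.26
        = 0.463680 + 0.236894 = 0.700574
The terms with minor quake present sum to 0.236894, so
  P(minor quake | spike, nearby quarry blast) = 0.236894 / 0.700574 ≈ 0.3381

Pr(minor quake | spike, nearby quarry blast) ≈ 0.3381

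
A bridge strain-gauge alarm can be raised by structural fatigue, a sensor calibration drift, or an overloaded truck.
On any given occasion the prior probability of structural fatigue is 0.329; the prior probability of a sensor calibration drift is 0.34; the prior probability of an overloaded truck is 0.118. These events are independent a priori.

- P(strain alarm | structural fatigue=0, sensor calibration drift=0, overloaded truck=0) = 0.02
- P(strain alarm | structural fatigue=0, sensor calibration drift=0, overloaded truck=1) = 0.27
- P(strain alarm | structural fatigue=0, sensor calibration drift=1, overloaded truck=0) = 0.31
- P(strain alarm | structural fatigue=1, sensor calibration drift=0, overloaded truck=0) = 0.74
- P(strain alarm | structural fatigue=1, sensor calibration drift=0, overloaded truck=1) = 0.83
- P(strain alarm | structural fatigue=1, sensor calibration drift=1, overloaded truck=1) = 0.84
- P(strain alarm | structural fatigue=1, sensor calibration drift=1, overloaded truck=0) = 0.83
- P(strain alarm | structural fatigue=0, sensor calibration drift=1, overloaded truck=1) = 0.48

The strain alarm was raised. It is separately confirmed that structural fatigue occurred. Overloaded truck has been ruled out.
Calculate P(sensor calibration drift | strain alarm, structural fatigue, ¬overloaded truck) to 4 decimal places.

P(strain alarm | structural fatigue, ¬overloaded truck) = 0.74×0.66 + 0.83×0.34 = 0.488400 + 0.282200 = 0.770600
The sensor calibration drift-present share is 0.83×0.34 = 0.282200.
So P(sensor calibration drift | strain alarm, structural fatigue, ¬overloaded truck) = 0.282200/0.770600 ≈ 0.3662.

P(sensor calibration drift | strain alarm, structural fatigue, ¬overloaded truck) ≈ 0.3662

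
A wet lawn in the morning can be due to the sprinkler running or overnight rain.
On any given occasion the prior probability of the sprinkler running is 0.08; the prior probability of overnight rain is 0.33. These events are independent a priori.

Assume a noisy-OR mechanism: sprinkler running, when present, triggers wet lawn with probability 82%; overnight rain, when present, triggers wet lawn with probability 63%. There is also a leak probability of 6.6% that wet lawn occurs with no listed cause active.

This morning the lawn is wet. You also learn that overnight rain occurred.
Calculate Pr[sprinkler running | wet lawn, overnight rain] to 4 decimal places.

Pr[sprinkler running | wet lawn, overnight rain] ≈ 0.1108

Under noisy-OR, P(wet lawn | causes) = 1 − (1−0.066)·∏(1−qᵢ) over the active causes.
P(wet lawn | overnight rain) = 0.65442×0.92 + 0.937796×0.08 = 0.602066 + 0.075024 = 0.677090
Restricting to configurations with sprinkler running present: 0.937796×0.08 = 0.075024.
P(sprinkler running | wet lawn, overnight rain) = 0.075024 / 0.677090 ≈ 0.1108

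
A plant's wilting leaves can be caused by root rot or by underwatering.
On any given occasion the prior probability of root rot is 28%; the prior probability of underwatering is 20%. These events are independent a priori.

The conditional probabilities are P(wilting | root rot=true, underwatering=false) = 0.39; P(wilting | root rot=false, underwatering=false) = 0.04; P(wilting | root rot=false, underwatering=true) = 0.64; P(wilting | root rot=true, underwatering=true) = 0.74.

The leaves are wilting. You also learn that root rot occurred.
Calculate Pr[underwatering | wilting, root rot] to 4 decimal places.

P(wilting | root rot) = 0.39×0.8 + 0.74×0.2 = 0.312000 + 0.148000 = 0.460000
Of this, 0.148000 comes from 0.74×0.2 (the underwatering=true cases).
So P(underwatering | wilting, root rot) = 0.148000/0.460000 ≈ 0.3217.

Pr[underwatering | wilting, root rot] ≈ 0.3217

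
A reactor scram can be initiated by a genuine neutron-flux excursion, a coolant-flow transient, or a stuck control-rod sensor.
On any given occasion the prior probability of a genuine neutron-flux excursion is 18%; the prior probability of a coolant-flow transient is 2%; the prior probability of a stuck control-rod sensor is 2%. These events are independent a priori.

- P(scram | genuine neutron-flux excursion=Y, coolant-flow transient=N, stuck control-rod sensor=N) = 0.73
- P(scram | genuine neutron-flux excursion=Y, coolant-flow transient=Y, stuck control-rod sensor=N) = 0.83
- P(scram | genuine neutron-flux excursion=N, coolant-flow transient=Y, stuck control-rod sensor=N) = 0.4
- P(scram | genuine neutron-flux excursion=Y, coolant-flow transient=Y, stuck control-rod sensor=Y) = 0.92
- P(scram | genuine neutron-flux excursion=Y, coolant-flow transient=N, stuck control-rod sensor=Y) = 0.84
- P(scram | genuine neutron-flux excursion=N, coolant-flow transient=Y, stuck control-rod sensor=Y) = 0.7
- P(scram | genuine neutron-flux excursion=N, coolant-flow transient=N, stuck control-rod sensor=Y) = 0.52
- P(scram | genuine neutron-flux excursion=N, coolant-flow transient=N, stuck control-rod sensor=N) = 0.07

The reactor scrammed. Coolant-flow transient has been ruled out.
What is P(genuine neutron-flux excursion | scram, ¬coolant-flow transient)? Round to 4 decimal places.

P(genuine neutron-flux excursion | scram, ¬coolant-flow transient) ≈ 0.6705

P(scram | ¬coolant-flow transient) = 0.07*0.82*0.98 + 0.52*0.82*0.02 + 0.73*0.18*0.98 + 0.84*0.18*0.02 = 0.056252 + 0.008528 + 0.128772 + 0.003024 = 0.196576
Of this, 0.131796 comes from 0.128772 + 0.003024 (the genuine neutron-flux excursion=true cases).
Hence the posterior is 0.131796/0.196576 ≈ 0.6705.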